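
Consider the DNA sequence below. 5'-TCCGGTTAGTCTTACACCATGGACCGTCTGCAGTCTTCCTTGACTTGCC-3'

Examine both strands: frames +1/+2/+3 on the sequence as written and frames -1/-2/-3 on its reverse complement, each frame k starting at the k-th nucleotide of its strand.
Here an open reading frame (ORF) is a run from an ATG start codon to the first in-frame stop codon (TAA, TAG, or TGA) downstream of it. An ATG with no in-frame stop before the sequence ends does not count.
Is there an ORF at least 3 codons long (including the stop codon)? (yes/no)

Reverse complement (5'→3'): GGCAAGTCAAGGAAGACTGCAGACGGTCCATGGTGTAAGACTAACCGGA
Frame +1: TCC GGT TAG TCT TAC ACC ATG GAC CGT CTG CAG TCT TCC TTG ACT TGC — no ATG→stop ORF.
Frame +2: CCG GTT AGT CTT ACA CCA TGG ACC GTC TGC AGT CTT CCT TGA CTT GCC — no ATG→stop ORF.
Frame +3: CGG TTA GTC TTA CAC CAT GGA CCG TCT GCA GTC TTC CTT GAC TTG — no ATG→stop ORF.
Frame -1: GGC AAG TCA AGG AAG ACT GCA GAC GGT CCA TGG TGT AAG ACT AAC CGG — no ATG→stop ORF.
Frame -2: GCA AGT CAA GGA AGA CTG CAG ACG GTC CAT GGT GTA AGA CTA ACC GGA — no ATG→stop ORF.
Frame -3: CAA GTC AAG GAA GAC TGC AGA CGG TCC ATG GTG TAA GAC TAA CCG — ATG at 30, stop TAA at 36 → 9 nt.
Frame -3 has an ORF of 3 codons (positions 30–38) ≥ 3, so yes.

yes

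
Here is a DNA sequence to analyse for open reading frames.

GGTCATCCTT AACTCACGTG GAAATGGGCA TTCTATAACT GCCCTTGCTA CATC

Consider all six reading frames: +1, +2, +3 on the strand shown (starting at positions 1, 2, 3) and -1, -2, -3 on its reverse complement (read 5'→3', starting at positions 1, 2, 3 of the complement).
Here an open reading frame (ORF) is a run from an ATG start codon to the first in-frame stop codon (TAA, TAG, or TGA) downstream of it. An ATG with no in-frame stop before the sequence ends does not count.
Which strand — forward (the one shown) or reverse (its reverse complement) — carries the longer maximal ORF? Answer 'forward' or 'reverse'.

reverse

Reverse complement (5'→3'): GATGTAGCAAGGGCAGTTATAGAATGCCCATTTCCACGTGAGTTAAGGATGACC
Frame +1: GGT CAT CCT TAA CTC ACG TGG AAA TGG GCA TTC TAT AAC TGC CCT TGC TAC ATC — no ATG→stop ORF.
Frame +2: GTC ATC CTT AAC TCA CGT GGA AAT GGG CAT TCT ATA ACT GCC CTT GCT ACA — no ATG→stop ORF.
Frame +3: TCA TCC TTA ACT CAC GTG GAA ATG GGC ATT CTA TAA CTG CCC TTG CTA CAT — ATG at 24, stop TAA at 36 → 15 nt.
Frame -1: GAT GTA GCA AGG GCA GTT ATA GAA TGC CCA TTT CCA CGT GAG TTA AGG ATG ACC — no ATG→stop ORF.
Frame -2: ATG TAG CAA GGG CAG TTA TAG AAT GCC CAT TTC CAC GTG AGT TAA GGA TGA — ATG at 2, stop TAG at 5 → 6 nt.
Frame -3: TGT AGC AAG GGC AGT TAT AGA ATG CCC ATT TCC ACG TGA GTT AAG GAT GAC — ATG at 24, stop TGA at 39 → 18 nt.
Forward-strand max 15 nt; reverse-strand max 18 nt. The reverse strand has the longer ORF.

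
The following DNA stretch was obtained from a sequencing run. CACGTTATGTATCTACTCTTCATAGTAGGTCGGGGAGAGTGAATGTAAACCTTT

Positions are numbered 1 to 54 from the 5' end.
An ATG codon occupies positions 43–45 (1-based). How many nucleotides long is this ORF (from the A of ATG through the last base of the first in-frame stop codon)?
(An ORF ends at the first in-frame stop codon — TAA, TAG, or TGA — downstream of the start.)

Codons from position 43: ATG (43–45), TAA (46–48).
TAA is the first in-frame stop; ORF spans 43–48, 6 nucleotides.

6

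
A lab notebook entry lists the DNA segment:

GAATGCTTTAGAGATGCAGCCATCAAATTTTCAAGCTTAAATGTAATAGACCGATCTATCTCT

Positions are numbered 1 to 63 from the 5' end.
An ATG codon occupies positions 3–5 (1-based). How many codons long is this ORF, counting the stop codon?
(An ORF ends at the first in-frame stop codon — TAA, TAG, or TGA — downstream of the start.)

Codons from position 3: ATG (3–5), CTT (6–8), TAG (9–11).
TAG is the first in-frame stop; that's 3 codons including the stop.

3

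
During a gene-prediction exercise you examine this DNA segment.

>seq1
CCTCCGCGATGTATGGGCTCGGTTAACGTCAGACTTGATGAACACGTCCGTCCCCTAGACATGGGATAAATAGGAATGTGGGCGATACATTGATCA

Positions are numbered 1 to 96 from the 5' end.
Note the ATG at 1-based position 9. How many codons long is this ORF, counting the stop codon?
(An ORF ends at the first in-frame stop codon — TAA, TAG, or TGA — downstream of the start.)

6

Codons from position 9: ATG (9–11), TAT (12–14), GGG (15–17), CTC (18–20), GGT (21–23), TAA (24–26).
TAA is the first in-frame stop; that's 6 codons including the stop.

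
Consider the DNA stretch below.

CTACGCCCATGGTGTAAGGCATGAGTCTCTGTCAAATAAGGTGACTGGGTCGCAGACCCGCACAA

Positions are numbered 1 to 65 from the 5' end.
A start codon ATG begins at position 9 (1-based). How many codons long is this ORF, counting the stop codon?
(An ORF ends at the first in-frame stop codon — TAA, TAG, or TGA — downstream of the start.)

Codons from position 9: ATG (9–11), GTG (12–14), TAA (15–17).
TAA is the first in-frame stop; that's 3 codons including the stop.

3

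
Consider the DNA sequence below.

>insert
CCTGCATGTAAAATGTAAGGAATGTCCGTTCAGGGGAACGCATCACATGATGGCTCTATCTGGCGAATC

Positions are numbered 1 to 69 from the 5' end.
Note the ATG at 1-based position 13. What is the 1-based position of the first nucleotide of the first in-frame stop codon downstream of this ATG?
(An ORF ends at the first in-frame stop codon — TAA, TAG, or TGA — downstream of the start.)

Codons from position 13: ATG (13–15), TAA (16–18).
TAA is a stop codon; it begins at position 16.

16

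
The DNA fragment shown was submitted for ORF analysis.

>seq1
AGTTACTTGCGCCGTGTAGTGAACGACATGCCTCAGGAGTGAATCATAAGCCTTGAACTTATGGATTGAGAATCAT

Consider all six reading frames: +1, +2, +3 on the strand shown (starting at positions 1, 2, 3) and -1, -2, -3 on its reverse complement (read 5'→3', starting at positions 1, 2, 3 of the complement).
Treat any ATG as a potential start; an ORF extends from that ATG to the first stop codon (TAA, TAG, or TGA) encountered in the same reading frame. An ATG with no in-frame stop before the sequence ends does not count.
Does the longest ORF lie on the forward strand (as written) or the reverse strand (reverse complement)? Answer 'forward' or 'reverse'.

reverse

Reverse complement (5'→3'): ATGATTCTCAATCCATAAGTTCAAGGCTTATGATTCACTCCTGAGGCATGTCGTTCACTACACGGCGCAAGTAACT
Frame +1: AGT TAC TTG CGC CGT GTA GTG AAC GAC ATG CCT CAG GAG TGA ATC ATA AGC CTT GAA CTT ATG GAT TGA GAA TCA — ATG at 28, stop TGA at 40 → 15 nt; ATG at 61, stop TGA at 67 → 9 nt.
Frame +2: GTT ACT TGC GCC GTG TAG TGA ACG ACA TGC CTC AGG AGT GAA TCA TAA GCC TTG AAC TTA TGG ATT GAG AAT CAT — no ATG→stop ORF.
Frame +3: TTA CTT GCG CCG TGT AGT GAA CGA CAT GCC TCA GGA GTG AAT CAT AAG CCT TGA ACT TAT GGA TTG AGA ATC — no ATG→stop ORF.
Frame -1: ATG ATT CTC AAT CCA TAA GTT CAA GGC TTA TGA TTC ACT CCT GAG GCA TGT CGT TCA CTA CAC GGC GCA AGT AAC — ATG at 1, stop TAA at 16 → 18 nt.
Frame -2: TGA TTC TCA ATC CAT AAG TTC AAG GCT TAT GAT TCA CTC CTG AGG CAT GTC GTT CAC TAC ACG GCG CAA GTA ACT — no ATG→stop ORF.
Frame -3: GAT TCT CAA TCC ATA AGT TCA AGG CTT ATG ATT CAC TCC TGA GGC ATG TCG TTC ACT ACA CGG CGC AAG TAA — ATG at 30, stop TGA at 42 → 15 nt; ATG at 48, stop TAA at 72 → 27 nt.
Forward-strand max 15 nt; reverse-strand max 27 nt. The reverse strand has the longer ORF.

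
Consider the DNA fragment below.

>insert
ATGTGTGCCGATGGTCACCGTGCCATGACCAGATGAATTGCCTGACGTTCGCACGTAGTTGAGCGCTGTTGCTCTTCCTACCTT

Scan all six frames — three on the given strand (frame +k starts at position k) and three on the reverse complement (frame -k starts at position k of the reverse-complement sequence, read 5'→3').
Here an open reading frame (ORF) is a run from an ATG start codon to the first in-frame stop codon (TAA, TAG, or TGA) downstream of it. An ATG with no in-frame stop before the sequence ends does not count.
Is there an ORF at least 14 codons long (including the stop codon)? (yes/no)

no

Reverse complement (5'→3'): AAGGTAGGAAGAGCAACAGCGCTCAACTACGTGCGAACGTCAGGCAATTCATCTGGTCATGGCACGGTGACCATCGGCACACAT
Frame +1: ATG TGT GCC GAT GGT CAC CGT GCC ATG ACC AGA TGA ATT GCC TGA CGT TCG CAC GTA GTT GAG CGC TGT TGC TCT TCC TAC CTT — ATG at 1, stop TGA at 34 → 36 nt; ATG at 25, stop TGA at 34 → 12 nt.
Frame +2: TGT GTG CCG ATG GTC ACC GTG CCA TGA CCA GAT GAA TTG CCT GAC GTT CGC ACG TAG TTG AGC GCT GTT GCT CTT CCT ACC — ATG at 11, stop TGA at 26 → 18 nt.
Frame +3: GTG TGC CGA TGG TCA CCG TGC CAT GAC CAG ATG AAT TGC CTG ACG TTC GCA CGT AGT TGA GCG CTG TTG CTC TTC CTA CCT — ATG at 33, stop TGA at 60 → 30 nt.
Frame -1: AAG GTA GGA AGA GCA ACA GCG CTC AAC TAC GTG CGA ACG TCA GGC AAT TCA TCT GGT CAT GGC ACG GTG ACC ATC GGC ACA CAT — no ATG→stop ORF.
Frame -2: AGG TAG GAA GAG CAA CAG CGC TCA ACT ACG TGC GAA CGT CAG GCA ATT CAT CTG GTC ATG GCA CGG TGA CCA TCG GCA CAC — ATG at 59, stop TGA at 68 → 12 nt.
Frame -3: GGT AGG AAG AGC AAC AGC GCT CAA CTA CGT GCG AAC GTC AGG CAA TTC ATC TGG TCA TGG CAC GGT GAC CAT CGG CAC ACA — no ATG→stop ORF.
Largest ORF found is 12 codons < 14, so no.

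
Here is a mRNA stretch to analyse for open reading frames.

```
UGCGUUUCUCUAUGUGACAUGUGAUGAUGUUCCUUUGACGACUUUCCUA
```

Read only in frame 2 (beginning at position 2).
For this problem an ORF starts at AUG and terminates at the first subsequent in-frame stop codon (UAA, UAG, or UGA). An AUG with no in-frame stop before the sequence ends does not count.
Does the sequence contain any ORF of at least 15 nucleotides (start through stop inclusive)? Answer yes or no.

Frame 2: GCG UUU CUC UAU GUG ACA UGU GAU GAU GUU CCU UUG ACG ACU UUC CUA — no AUG→stop ORF.
Largest ORF found is 0 nucleotides < 15, so no.

no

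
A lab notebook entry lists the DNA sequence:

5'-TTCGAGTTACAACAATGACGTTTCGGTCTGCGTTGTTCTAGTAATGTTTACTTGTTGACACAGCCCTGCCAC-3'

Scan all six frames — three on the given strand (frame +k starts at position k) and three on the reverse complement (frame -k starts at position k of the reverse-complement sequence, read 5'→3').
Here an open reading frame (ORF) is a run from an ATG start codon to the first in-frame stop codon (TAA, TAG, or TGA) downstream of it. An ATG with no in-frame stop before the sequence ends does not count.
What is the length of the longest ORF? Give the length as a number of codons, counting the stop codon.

9

Reverse complement (5'→3'): GTGGCAGGGCTGTGTCAACAAGTAAACATTACTAGAACAACGCAGACCGAAACGTCATTGTTGTAACTCGAA
Frame +1: TTC GAG TTA CAA CAA TGA CGT TTC GGT CTG CGT TGT TCT AGT AAT GTT TAC TTG TTG ACA CAG CCC TGC CAC — no ATG→stop ORF.
Frame +2: TCG AGT TAC AAC AAT GAC GTT TCG GTC TGC GTT GTT CTA GTA ATG TTT ACT TGT TGA CAC AGC CCT GCC — ATG at 44, stop TGA at 56 → 15 nt.
Frame +3: CGA GTT ACA ACA ATG ACG TTT CGG TCT GCG TTG TTC TAG TAA TGT TTA CTT GTT GAC ACA GCC CTG CCA — ATG at 15, stop TAG at 39 → 27 nt.
Frame -1: GTG GCA GGG CTG TGT CAA CAA GTA AAC ATT ACT AGA ACA ACG CAG ACC GAA ACG TCA TTG TTG TAA CTC GAA — no ATG→stop ORF.
Frame -2: TGG CAG GGC TGT GTC AAC AAG TAA ACA TTA CTA GAA CAA CGC AGA CCG AAA CGT CAT TGT TGT AAC TCG — no ATG→stop ORF.
Frame -3: GGC AGG GCT GTG TCA ACA AGT AAA CAT TAC TAG AAC AAC GCA GAC CGA AAC GTC ATT GTT GTA ACT CGA — no ATG→stop ORF.
Longest: frame +3, positions 15–41, 27 nt = 9 codons = 8 aa. → 9 codons.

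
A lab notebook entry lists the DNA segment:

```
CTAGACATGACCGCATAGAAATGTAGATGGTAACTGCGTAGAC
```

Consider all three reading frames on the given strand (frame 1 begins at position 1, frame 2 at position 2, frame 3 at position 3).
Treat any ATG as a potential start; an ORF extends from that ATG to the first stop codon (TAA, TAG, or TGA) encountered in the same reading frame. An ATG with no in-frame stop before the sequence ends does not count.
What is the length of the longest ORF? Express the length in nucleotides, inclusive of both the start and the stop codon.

Frame 1: CTA GAC ATG ACC GCA TAG AAA TGT AGA TGG TAA CTG CGT AGA — ATG at 7, stop TAG at 16 → 12 nt.
Frame 2: TAG ACA TGA CCG CAT AGA AAT GTA GAT GGT AAC TGC GTA GAC — no ATG→stop ORF.
Frame 3: AGA CAT GAC CGC ATA GAA ATG TAG ATG GTA ACT GCG TAG — ATG at 21, stop TAG at 24 → 6 nt; ATG at 27, stop TAG at 39 → 15 nt.
Longest: frame 3, positions 27–41, 15 nt = 5 codons = 4 aa. → 15 nucleotides.

15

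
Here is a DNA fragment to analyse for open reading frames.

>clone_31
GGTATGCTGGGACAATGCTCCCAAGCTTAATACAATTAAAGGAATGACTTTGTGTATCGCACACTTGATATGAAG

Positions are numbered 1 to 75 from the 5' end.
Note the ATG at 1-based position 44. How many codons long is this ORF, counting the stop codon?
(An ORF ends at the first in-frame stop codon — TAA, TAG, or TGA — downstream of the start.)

Codons from position 44: ATG (44–46), ACT (47–49), TTG (50–52), TGT (53–55), ATC (56–58), GCA (59–61), CAC (62–64), TTG (65–67), ATA (68–70), TGA (71–73).
TGA is the first in-frame stop; that's 10 codons including the stop.

10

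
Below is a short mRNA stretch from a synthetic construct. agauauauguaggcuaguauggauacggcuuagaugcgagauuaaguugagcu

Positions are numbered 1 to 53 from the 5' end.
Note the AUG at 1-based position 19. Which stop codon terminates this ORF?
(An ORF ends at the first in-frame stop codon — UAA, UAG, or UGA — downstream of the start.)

Codons from position 19: AUG (19–21), GAU (22–24), ACG (25–27), GCU (28–30), UAG (31–33).
The first in-frame stop codon is UAG.

UAG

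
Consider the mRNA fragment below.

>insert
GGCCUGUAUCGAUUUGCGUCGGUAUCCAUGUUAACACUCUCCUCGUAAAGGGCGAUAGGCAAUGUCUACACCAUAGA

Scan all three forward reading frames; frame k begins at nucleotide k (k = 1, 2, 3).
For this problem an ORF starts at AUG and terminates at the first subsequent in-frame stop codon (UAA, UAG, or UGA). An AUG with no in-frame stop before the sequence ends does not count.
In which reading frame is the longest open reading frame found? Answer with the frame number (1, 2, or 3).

Frame 1: GGC CUG UAU CGA UUU GCG UCG GUA UCC AUG UUA ACA CUC UCC UCG UAA AGG GCG AUA GGC AAU GUC UAC ACC AUA — AUG at 28, stop UAA at 46 → 21 nt.
Frame 2: GCC UGU AUC GAU UUG CGU CGG UAU CCA UGU UAA CAC UCU CCU CGU AAA GGG CGA UAG GCA AUG UCU ACA CCA UAG — AUG at 62, stop UAG at 74 → 15 nt.
Frame 3: CCU GUA UCG AUU UGC GUC GGU AUC CAU GUU AAC ACU CUC CUC GUA AAG GGC GAU AGG CAA UGU CUA CAC CAU AGA — no AUG→stop ORF.
Longest ORF is 21 nt in frame 1 (positions 28–48).

1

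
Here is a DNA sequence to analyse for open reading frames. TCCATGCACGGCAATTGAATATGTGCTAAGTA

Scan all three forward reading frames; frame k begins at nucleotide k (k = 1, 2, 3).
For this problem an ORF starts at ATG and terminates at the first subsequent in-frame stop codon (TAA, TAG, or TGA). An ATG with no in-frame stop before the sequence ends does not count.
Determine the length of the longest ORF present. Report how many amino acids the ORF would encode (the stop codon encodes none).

4

Frame 1: TCC ATG CAC GGC AAT TGA ATA TGT GCT AAG — ATG at 4, stop TGA at 16 → 15 nt.
Frame 2: CCA TGC ACG GCA ATT GAA TAT GTG CTA AGT — no ATG→stop ORF.
Frame 3: CAT GCA CGG CAA TTG AAT ATG TGC TAA GTA — ATG at 21, stop TAA at 27 → 9 nt.
Longest: frame 1, positions 4–18, 15 nt = 5 codons = 4 aa. → 4 amino acids.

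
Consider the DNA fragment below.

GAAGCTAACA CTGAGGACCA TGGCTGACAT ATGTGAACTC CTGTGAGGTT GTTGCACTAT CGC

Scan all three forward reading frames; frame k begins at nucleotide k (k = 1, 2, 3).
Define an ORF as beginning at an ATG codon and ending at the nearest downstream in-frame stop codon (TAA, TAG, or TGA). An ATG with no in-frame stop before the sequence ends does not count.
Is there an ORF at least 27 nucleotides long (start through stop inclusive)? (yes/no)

Frame 1: GAA GCT AAC ACT GAG GAC CAT GGC TGA CAT ATG TGA ACT CCT GTG AGG TTG TTG CAC TAT CGC — ATG at 31, stop TGA at 34 → 6 nt.
Frame 2: AAG CTA ACA CTG AGG ACC ATG GCT GAC ATA TGT GAA CTC CTG TGA GGT TGT TGC ACT ATC — ATG at 20, stop TGA at 44 → 27 nt.
Frame 3: AGC TAA CAC TGA GGA CCA TGG CTG ACA TAT GTG AAC TCC TGT GAG GTT GTT GCA CTA TCG — no ATG→stop ORF.
Frame 2 has an ORF of 27 nucleotides (positions 20–46) ≥ 27, so yes.

yes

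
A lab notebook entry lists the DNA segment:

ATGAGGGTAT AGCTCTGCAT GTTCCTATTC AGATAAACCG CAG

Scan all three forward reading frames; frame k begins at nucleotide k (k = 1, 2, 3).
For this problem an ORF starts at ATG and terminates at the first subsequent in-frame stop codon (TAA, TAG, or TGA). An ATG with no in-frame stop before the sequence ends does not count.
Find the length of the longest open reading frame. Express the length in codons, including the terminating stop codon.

6

Frame 1: ATG AGG GTA TAG CTC TGC ATG TTC CTA TTC AGA TAA ACC GCA — ATG at 1, stop TAG at 10 → 12 nt; ATG at 19, stop TAA at 34 → 18 nt.
Frame 2: TGA GGG TAT AGC TCT GCA TGT TCC TAT TCA GAT AAA CCG CAG — no ATG→stop ORF.
Frame 3: GAG GGT ATA GCT CTG CAT GTT CCT ATT CAG ATA AAC CGC — no ATG→stop ORF.
Longest: frame 1, positions 19–36, 18 nt = 6 codons = 5 aa. → 6 codons.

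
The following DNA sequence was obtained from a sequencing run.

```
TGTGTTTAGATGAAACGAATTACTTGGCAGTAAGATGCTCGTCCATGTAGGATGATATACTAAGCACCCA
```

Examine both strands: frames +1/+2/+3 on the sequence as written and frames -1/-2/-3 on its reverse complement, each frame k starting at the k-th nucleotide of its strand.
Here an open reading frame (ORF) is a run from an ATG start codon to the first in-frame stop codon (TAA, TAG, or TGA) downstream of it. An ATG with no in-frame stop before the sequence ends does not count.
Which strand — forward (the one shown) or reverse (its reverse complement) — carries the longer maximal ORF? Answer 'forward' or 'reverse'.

reverse

Reverse complement (5'→3'): TGGGTGCTTAGTATATCATCCTACATGGACGAGCATCTTACTGCCAAGTAATTCGTTTCATCTAAACACA
Frame +1: TGT GTT TAG ATG AAA CGA ATT ACT TGG CAG TAA GAT GCT CGT CCA TGT AGG ATG ATA TAC TAA GCA CCC — ATG at 10, stop TAA at 31 → 24 nt; ATG at 52, stop TAA at 61 → 12 nt.
Frame +2: GTG TTT AGA TGA AAC GAA TTA CTT GGC AGT AAG ATG CTC GTC CAT GTA GGA TGA TAT ACT AAG CAC CCA — ATG at 35, stop TGA at 53 → 21 nt.
Frame +3: TGT TTA GAT GAA ACG AAT TAC TTG GCA GTA AGA TGC TCG TCC ATG TAG GAT GAT ATA CTA AGC ACC — ATG at 45, stop TAG at 48 → 6 nt.
Frame -1: TGG GTG CTT AGT ATA TCA TCC TAC ATG GAC GAG CAT CTT ACT GCC AAG TAA TTC GTT TCA TCT AAA CAC — ATG at 25, stop TAA at 49 → 27 nt.
Frame -2: GGG TGC TTA GTA TAT CAT CCT ACA TGG ACG AGC ATC TTA CTG CCA AGT AAT TCG TTT CAT CTA AAC ACA — no ATG→stop ORF.
Frame -3: GGT GCT TAG TAT ATC ATC CTA CAT GGA CGA GCA TCT TAC TGC CAA GTA ATT CGT TTC ATC TAA ACA — no ATG→stop ORF.
Forward-strand max 24 nt; reverse-strand max 27 nt. The reverse strand has the longer ORF.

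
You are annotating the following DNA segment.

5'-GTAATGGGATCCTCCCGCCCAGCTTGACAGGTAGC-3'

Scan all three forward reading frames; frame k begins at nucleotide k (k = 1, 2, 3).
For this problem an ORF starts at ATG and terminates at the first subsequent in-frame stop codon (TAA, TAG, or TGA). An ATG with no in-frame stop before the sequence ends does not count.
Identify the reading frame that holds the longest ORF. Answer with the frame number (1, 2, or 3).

Frame 1: GTA ATG GGA TCC TCC CGC CCA GCT TGA CAG GTA — ATG at 4, stop TGA at 25 → 24 nt.
Frame 2: TAA TGG GAT CCT CCC GCC CAG CTT GAC AGG TAG — no ATG→stop ORF.
Frame 3: AAT GGG ATC CTC CCG CCC AGC TTG ACA GGT AGC — no ATG→stop ORF.
Longest ORF is 24 nt in frame 1 (positions 4–27).

1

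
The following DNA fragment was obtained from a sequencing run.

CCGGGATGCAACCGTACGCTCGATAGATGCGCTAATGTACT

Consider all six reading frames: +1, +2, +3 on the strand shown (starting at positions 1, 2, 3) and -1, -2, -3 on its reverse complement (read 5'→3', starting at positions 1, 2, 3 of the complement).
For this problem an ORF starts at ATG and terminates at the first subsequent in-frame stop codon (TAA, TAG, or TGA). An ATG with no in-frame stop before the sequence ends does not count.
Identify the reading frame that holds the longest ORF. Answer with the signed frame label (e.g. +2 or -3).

Reverse complement (5'→3'): AGTACATTAGCGCATCTATCGAGCGTACGGTTGCATCCCGG
Frame +1: CCG GGA TGC AAC CGT ACG CTC GAT AGA TGC GCT AAT GTA — no ATG→stop ORF.
Frame +2: CGG GAT GCA ACC GTA CGC TCG ATA GAT GCG CTA ATG TAC — no ATG→stop ORF.
Frame +3: GGG ATG CAA CCG TAC GCT CGA TAG ATG CGC TAA TGT ACT — ATG at 6, stop TAG at 24 → 21 nt; ATG at 27, stop TAA at 33 → 9 nt.
Frame -1: AGT ACA TTA GCG CAT CTA TCG AGC GTA CGG TTG CAT CCC — no ATG→stop ORF.
Frame -2: GTA CAT TAG CGC ATC TAT CGA GCG TAC GGT TGC ATC CCG — no ATG→stop ORF.
Frame -3: TAC ATT AGC GCA TCT ATC GAG CGT ACG GTT GCA TCC CGG — no ATG→stop ORF.
Longest ORF is 21 nt in frame +3 (positions 6–26).

+3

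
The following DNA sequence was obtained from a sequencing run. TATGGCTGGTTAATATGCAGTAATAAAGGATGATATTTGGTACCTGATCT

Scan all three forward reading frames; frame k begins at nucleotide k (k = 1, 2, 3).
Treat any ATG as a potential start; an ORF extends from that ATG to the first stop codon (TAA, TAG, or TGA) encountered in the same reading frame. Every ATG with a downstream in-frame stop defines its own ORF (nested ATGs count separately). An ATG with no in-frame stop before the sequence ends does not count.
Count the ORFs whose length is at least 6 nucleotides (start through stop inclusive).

3

Frame 1: TAT GGC TGG TTA ATA TGC AGT AAT AAA GGA TGA TAT TTG GTA CCT GAT — no ATG→stop ORF.
Frame 2: ATG GCT GGT TAA TAT GCA GTA ATA AAG GAT GAT ATT TGG TAC CTG ATC — ATG at 2, stop TAA at 11 → 12 nt.
Frame 3: TGG CTG GTT AAT ATG CAG TAA TAA AGG ATG ATA TTT GGT ACC TGA TCT — ATG at 15, stop TAA at 21 → 9 nt; ATG at 30, stop TGA at 45 → 18 nt.
ORFs ≥ 6 nucleotides: frame 2 2–13 (12 nucleotides), frame 3 15–23 (9 nucleotides), frame 3 30–47 (18 nucleotides). Count = 3.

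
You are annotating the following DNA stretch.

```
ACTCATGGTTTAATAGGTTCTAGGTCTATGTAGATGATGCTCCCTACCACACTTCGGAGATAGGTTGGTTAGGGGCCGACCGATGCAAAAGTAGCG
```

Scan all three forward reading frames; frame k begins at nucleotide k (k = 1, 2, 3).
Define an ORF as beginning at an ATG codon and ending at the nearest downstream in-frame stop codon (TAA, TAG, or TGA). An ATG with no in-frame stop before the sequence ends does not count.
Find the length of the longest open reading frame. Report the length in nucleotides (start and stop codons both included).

30

Frame 1: ACT CAT GGT TTA ATA GGT TCT AGG TCT ATG TAG ATG ATG CTC CCT ACC ACA CTT CGG AGA TAG GTT GGT TAG GGG CCG ACC GAT GCA AAA GTA GCG — ATG at 28, stop TAG at 31 → 6 nt; ATG at 34, stop TAG at 61 → 30 nt; ATG at 37, stop TAG at 61 → 27 nt.
Frame 2: CTC ATG GTT TAA TAG GTT CTA GGT CTA TGT AGA TGA TGC TCC CTA CCA CAC TTC GGA GAT AGG TTG GTT AGG GGC CGA CCG ATG CAA AAG TAG — ATG at 5, stop TAA at 11 → 9 nt; ATG at 83, stop TAG at 92 → 12 nt.
Frame 3: TCA TGG TTT AAT AGG TTC TAG GTC TAT GTA GAT GAT GCT CCC TAC CAC ACT TCG GAG ATA GGT TGG TTA GGG GCC GAC CGA TGC AAA AGT AGC — no ATG→stop ORF.
Longest: frame 1, positions 34–63, 30 nt = 10 codons = 9 aa. → 30 nucleotides.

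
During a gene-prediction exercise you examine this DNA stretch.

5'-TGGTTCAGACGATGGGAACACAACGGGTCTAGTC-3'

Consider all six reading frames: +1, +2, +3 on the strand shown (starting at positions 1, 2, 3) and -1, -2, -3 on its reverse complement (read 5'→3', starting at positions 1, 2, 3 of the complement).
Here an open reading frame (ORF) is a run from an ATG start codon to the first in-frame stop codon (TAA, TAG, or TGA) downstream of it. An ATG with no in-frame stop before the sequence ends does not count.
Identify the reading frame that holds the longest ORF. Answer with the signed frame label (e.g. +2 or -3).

Reverse complement (5'→3'): GACTAGACCCGTTGTGTTCCCATCGTCTGAACCA
Frame +1: TGG TTC AGA CGA TGG GAA CAC AAC GGG TCT AGT — no ATG→stop ORF.
Frame +2: GGT TCA GAC GAT GGG AAC ACA ACG GGT CTA GTC — no ATG→stop ORF.
Frame +3: GTT CAG ACG ATG GGA ACA CAA CGG GTC TAG — ATG at 12, stop TAG at 30 → 21 nt.
Frame -1: GAC TAG ACC CGT TGT GTT CCC ATC GTC TGA ACC — no ATG→stop ORF.
Frame -2: ACT AGA CCC GTT GTG TTC CCA TCG TCT GAA CCA — no ATG→stop ORF.
Frame -3: CTA GAC CCG TTG TGT TCC CAT CGT CTG AAC — no ATG→stop ORF.
Longest ORF is 21 nt in frame +3 (positions 12–32).

+3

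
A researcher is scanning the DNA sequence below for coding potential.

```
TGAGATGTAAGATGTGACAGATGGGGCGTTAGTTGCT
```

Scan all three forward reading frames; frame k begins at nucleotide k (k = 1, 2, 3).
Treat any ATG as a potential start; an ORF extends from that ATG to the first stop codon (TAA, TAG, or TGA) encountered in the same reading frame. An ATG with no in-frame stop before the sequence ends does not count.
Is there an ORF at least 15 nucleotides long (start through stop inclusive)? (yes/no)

Frame 1: TGA GAT GTA AGA TGT GAC AGA TGG GGC GTT AGT TGC — no ATG→stop ORF.
Frame 2: GAG ATG TAA GAT GTG ACA GAT GGG GCG TTA GTT GCT — ATG at 5, stop TAA at 8 → 6 nt.
Frame 3: AGA TGT AAG ATG TGA CAG ATG GGG CGT TAG TTG — ATG at 12, stop TGA at 15 → 6 nt; ATG at 21, stop TAG at 30 → 12 nt.
Largest ORF found is 12 nucleotides < 15, so no.

no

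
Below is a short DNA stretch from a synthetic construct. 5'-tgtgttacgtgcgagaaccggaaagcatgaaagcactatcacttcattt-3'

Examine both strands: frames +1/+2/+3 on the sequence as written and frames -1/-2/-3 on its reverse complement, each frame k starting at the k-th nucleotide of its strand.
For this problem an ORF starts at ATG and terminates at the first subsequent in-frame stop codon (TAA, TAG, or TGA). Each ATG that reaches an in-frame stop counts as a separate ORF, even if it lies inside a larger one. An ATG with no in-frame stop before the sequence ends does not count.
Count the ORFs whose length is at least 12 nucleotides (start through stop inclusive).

Reverse complement (5'→3'): AAATGAAGTGATAGTGCTTTCATGCTTTCCGGTTCTCGCACGTAACACA
Frame +1: TGT GTT ACG TGC GAG AAC CGG AAA GCA TGA AAG CAC TAT CAC TTC ATT — no ATG→stop ORF.
Frame +2: GTG TTA CGT GCG AGA ACC GGA AAG CAT GAA AGC ACT ATC ACT TCA TTT — no ATG→stop ORF.
Frame +3: TGT TAC GTG CGA GAA CCG GAA AGC ATG AAA GCA CTA TCA CTT CAT — no ATG→stop ORF.
Frame -1: AAA TGA AGT GAT AGT GCT TTC ATG CTT TCC GGT TCT CGC ACG TAA CAC — ATG at 22, stop TAA at 43 → 24 nt.
Frame -2: AAT GAA GTG ATA GTG CTT TCA TGC TTT CCG GTT CTC GCA CGT AAC ACA — no ATG→stop ORF.
Frame -3: ATG AAG TGA TAG TGC TTT CAT GCT TTC CGG TTC TCG CAC GTA ACA — ATG at 3, stop TGA at 9 → 9 nt.
ORFs ≥ 12 nucleotides: frame -1 22–45 (24 nucleotides). Count = 1.

1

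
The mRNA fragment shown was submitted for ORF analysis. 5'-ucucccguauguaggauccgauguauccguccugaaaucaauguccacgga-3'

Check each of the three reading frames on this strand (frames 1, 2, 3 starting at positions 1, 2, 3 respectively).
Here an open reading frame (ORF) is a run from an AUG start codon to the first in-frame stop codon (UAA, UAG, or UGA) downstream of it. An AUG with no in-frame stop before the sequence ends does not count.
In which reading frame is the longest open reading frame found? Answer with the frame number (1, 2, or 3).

Frame 1: UCU CCC GUA UGU AGG AUC CGA UGU AUC CGU CCU GAA AUC AAU GUC CAC GGA — no AUG→stop ORF.
Frame 2: CUC CCG UAU GUA GGA UCC GAU GUA UCC GUC CUG AAA UCA AUG UCC ACG — no AUG→stop ORF.
Frame 3: UCC CGU AUG UAG GAU CCG AUG UAU CCG UCC UGA AAU CAA UGU CCA CGG — AUG at 9, stop UAG at 12 → 6 nt; AUG at 21, stop UGA at 33 → 15 nt.
Longest ORF is 15 nt in frame 3 (positions 21–35).

3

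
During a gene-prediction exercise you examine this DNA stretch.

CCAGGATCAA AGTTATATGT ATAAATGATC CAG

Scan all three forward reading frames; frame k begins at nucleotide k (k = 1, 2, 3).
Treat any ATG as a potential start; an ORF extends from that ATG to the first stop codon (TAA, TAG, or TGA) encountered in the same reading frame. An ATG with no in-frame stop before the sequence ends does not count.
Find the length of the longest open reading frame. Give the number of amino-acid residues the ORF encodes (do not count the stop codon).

3

Frame 1: CCA GGA TCA AAG TTA TAT GTA TAA ATG ATC CAG — no ATG→stop ORF.
Frame 2: CAG GAT CAA AGT TAT ATG TAT AAA TGA TCC — ATG at 17, stop TGA at 26 → 12 nt.
Frame 3: AGG ATC AAA GTT ATA TGT ATA AAT GAT CCA — no ATG→stop ORF.
Longest: frame 2, positions 17–28, 12 nt = 4 codons = 3 aa. → 3 amino acids.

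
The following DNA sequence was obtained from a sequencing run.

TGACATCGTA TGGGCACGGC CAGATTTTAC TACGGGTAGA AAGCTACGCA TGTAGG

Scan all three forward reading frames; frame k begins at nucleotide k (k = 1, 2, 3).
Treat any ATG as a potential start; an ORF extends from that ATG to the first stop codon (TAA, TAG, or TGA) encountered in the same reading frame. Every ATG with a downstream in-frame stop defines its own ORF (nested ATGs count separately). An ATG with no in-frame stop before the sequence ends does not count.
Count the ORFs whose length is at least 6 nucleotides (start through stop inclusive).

Frame 1: TGA CAT CGT ATG GGC ACG GCC AGA TTT TAC TAC GGG TAG AAA GCT ACG CAT GTA — ATG at 10, stop TAG at 37 → 30 nt.
Frame 2: GAC ATC GTA TGG GCA CGG CCA GAT TTT ACT ACG GGT AGA AAG CTA CGC ATG TAG — ATG at 50, stop TAG at 53 → 6 nt.
Frame 3: ACA TCG TAT GGG CAC GGC CAG ATT TTA CTA CGG GTA GAA AGC TAC GCA TGT AGG — no ATG→stop ORF.
ORFs ≥ 6 nucleotides: frame 1 10–39 (30 nucleotides), frame 2 50–55 (6 nucleotides). Count = 2.

2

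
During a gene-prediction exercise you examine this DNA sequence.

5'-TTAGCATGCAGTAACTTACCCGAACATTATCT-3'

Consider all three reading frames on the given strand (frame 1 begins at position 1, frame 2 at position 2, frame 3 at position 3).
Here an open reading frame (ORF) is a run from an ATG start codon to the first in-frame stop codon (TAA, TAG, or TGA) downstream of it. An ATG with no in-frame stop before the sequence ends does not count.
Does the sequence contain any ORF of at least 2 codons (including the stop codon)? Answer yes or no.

Frame 1: TTA GCA TGC AGT AAC TTA CCC GAA CAT TAT — no ATG→stop ORF.
Frame 2: TAG CAT GCA GTA ACT TAC CCG AAC ATT ATC — no ATG→stop ORF.
Frame 3: AGC ATG CAG TAA CTT ACC CGA ACA TTA TCT — ATG at 6, stop TAA at 12 → 9 nt.
Frame 3 has an ORF of 3 codons (positions 6–14) ≥ 2, so yes.

yes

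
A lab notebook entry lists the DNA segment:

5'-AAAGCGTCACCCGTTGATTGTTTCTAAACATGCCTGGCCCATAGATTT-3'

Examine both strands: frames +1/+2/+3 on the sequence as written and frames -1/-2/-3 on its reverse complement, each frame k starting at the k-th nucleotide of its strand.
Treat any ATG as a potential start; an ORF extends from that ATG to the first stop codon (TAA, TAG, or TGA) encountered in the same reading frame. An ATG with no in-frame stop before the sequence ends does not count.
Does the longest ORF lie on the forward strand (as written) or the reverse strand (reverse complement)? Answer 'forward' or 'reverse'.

Reverse complement (5'→3'): AAATCTATGGGCCAGGCATGTTTAGAAACAATCAACGGGTGACGCTTT
Frame +1: AAA GCG TCA CCC GTT GAT TGT TTC TAA ACA TGC CTG GCC CAT AGA TTT — no ATG→stop ORF.
Frame +2: AAG CGT CAC CCG TTG ATT GTT TCT AAA CAT GCC TGG CCC ATA GAT — no ATG→stop ORF.
Frame +3: AGC GTC ACC CGT TGA TTG TTT CTA AAC ATG CCT GGC CCA TAG ATT — ATG at 30, stop TAG at 42 → 15 nt.
Frame -1: AAA TCT ATG GGC CAG GCA TGT TTA GAA ACA ATC AAC GGG TGA CGC TTT — ATG at 7, stop TGA at 40 → 36 nt.
Frame -2: AAT CTA TGG GCC AGG CAT GTT TAG AAA CAA TCA ACG GGT GAC GCT — no ATG→stop ORF.
Frame -3: ATC TAT GGG CCA GGC ATG TTT AGA AAC AAT CAA CGG GTG ACG CTT — no ATG→stop ORF.
Forward-strand max 15 nt; reverse-strand max 36 nt. The reverse strand has the longer ORF.

reverse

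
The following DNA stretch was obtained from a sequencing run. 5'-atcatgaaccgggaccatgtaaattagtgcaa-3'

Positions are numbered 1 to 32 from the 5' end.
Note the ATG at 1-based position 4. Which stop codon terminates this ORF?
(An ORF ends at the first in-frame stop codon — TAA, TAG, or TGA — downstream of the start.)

TAG

Codons from position 4: ATG (4–6), AAC (7–9), CGG (10–12), GAC (13–15), CAT (16–18), GTA (19–21), AAT (22–24), TAG (25–27).
The first in-frame stop codon is TAG.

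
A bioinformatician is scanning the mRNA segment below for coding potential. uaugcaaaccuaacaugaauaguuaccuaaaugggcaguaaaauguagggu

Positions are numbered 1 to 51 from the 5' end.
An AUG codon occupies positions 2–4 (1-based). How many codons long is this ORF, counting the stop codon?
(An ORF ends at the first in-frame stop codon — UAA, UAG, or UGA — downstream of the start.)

4

Codons from position 2: AUG (2–4), CAA (5–7), ACC (8–10), UAA (11–13).
UAA is the first in-frame stop; that's 4 codons including the stop.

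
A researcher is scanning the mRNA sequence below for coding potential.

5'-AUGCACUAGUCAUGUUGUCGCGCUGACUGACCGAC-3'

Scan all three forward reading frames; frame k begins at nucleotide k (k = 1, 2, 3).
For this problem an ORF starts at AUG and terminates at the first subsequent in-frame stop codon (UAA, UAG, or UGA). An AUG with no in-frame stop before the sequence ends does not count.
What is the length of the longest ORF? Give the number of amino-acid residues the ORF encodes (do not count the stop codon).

4

Frame 1: AUG CAC UAG UCA UGU UGU CGC GCU GAC UGA CCG — AUG at 1, stop UAG at 7 → 9 nt.
Frame 2: UGC ACU AGU CAU GUU GUC GCG CUG ACU GAC CGA — no AUG→stop ORF.
Frame 3: GCA CUA GUC AUG UUG UCG CGC UGA CUG ACC GAC — AUG at 12, stop UGA at 24 → 15 nt.
Longest: frame 3, positions 12–26, 15 nt = 5 codons = 4 aa. → 4 amino acids.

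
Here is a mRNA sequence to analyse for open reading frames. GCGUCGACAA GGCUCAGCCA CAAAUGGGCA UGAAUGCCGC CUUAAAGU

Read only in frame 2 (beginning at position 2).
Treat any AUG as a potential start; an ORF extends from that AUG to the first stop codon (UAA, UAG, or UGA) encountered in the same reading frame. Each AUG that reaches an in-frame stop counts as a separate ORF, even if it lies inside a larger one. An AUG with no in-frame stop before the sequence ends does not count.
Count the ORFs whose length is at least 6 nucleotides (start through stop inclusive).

0

Frame 2: CGU CGA CAA GGC UCA GCC ACA AAU GGG CAU GAA UGC CGC CUU AAA — no AUG→stop ORF.
No ORF reaches 6 nucleotides. Count = 0.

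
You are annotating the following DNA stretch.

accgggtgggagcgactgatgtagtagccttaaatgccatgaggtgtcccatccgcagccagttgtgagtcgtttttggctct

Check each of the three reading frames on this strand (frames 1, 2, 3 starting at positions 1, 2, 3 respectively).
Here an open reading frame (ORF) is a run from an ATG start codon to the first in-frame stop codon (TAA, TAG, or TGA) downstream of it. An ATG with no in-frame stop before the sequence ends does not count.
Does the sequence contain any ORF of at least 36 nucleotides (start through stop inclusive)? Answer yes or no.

no

Frame 1: ACC GGG TGG GAG CGA CTG ATG TAG TAG CCT TAA ATG CCA TGA GGT GTC CCA TCC GCA GCC AGT TGT GAG TCG TTT TTG GCT — ATG at 19, stop TAG at 22 → 6 nt; ATG at 34, stop TGA at 40 → 9 nt.
Frame 2: CCG GGT GGG AGC GAC TGA TGT AGT AGC CTT AAA TGC CAT GAG GTG TCC CAT CCG CAG CCA GTT GTG AGT CGT TTT TGG CTC — no ATG→stop ORF.
Frame 3: CGG GTG GGA GCG ACT GAT GTA GTA GCC TTA AAT GCC ATG AGG TGT CCC ATC CGC AGC CAG TTG TGA GTC GTT TTT GGC TCT — ATG at 39, stop TGA at 66 → 30 nt.
Largest ORF found is 30 nucleotides < 36, so no.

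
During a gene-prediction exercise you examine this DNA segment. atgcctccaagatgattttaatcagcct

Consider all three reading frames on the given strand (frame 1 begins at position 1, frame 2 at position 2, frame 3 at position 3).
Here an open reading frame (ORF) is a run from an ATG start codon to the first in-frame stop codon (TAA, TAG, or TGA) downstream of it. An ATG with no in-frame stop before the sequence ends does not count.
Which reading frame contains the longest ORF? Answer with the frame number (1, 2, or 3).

1

Frame 1: ATG CCT CCA AGA TGA TTT TAA TCA GCC — ATG at 1, stop TGA at 13 → 15 nt.
Frame 2: TGC CTC CAA GAT GAT TTT AAT CAG CCT — no ATG→stop ORF.
Frame 3: GCC TCC AAG ATG ATT TTA ATC AGC — no ATG→stop ORF.
Longest ORF is 15 nt in frame 1 (positions 1–15).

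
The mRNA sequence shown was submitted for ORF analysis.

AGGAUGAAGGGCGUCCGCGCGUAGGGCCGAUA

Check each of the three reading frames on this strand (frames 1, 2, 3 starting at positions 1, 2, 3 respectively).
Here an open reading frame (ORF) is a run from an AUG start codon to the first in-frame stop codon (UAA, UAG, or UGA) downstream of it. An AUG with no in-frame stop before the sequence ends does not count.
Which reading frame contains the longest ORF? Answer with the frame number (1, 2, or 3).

Frame 1: AGG AUG AAG GGC GUC CGC GCG UAG GGC CGA — AUG at 4, stop UAG at 22 → 21 nt.
Frame 2: GGA UGA AGG GCG UCC GCG CGU AGG GCC GAU — no AUG→stop ORF.
Frame 3: GAU GAA GGG CGU CCG CGC GUA GGG CCG AUA — no AUG→stop ORF.
Longest ORF is 21 nt in frame 1 (positions 4–24).

1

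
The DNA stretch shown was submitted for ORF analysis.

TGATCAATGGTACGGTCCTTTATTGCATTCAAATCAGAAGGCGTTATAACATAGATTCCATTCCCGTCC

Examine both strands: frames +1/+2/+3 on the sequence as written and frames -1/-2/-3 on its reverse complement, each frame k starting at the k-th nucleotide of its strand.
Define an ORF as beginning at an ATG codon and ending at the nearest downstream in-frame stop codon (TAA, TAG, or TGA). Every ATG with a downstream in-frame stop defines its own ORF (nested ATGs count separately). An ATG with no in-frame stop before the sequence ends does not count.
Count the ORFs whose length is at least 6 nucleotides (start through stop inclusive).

Reverse complement (5'→3'): GGACGGGAATGGAATCTATGTTATAACGCCTTCTGATTTGAATGCAATAAAGGACCGTACCATTGATCA
Frame +1: TGA TCA ATG GTA CGG TCC TTT ATT GCA TTC AAA TCA GAA GGC GTT ATA ACA TAG ATT CCA TTC CCG TCC — ATG at 7, stop TAG at 52 → 48 nt.
Frame +2: GAT CAA TGG TAC GGT CCT TTA TTG CAT TCA AAT CAG AAG GCG TTA TAA CAT AGA TTC CAT TCC CGT — no ATG→stop ORF.
Frame +3: ATC AAT GGT ACG GTC CTT TAT TGC ATT CAA ATC AGA AGG CGT TAT AAC ATA GAT TCC ATT CCC GTC — no ATG→stop ORF.
Frame -1: GGA CGG GAA TGG AAT CTA TGT TAT AAC GCC TTC TGA TTT GAA TGC AAT AAA GGA CCG TAC CAT TGA TCA — no ATG→stop ORF.
Frame -2: GAC GGG AAT GGA ATC TAT GTT ATA ACG CCT TCT GAT TTG AAT GCA ATA AAG GAC CGT ACC ATT GAT — no ATG→stop ORF.
Frame -3: ACG GGA ATG GAA TCT ATG TTA TAA CGC CTT CTG ATT TGA ATG CAA TAA AGG ACC GTA CCA TTG ATC — ATG at 9, stop TAA at 24 → 18 nt; ATG at 18, stop TAA at 24 → 9 nt; ATG at 42, stop TAA at 48 → 9 nt.
ORFs ≥ 6 nucleotides: frame +1 7–54 (48 nucleotides), frame -3 9–26 (18 nucleotides), frame -3 18–26 (9 nucleotides), frame -3 42–50 (9 nucleotides). Count = 4.

4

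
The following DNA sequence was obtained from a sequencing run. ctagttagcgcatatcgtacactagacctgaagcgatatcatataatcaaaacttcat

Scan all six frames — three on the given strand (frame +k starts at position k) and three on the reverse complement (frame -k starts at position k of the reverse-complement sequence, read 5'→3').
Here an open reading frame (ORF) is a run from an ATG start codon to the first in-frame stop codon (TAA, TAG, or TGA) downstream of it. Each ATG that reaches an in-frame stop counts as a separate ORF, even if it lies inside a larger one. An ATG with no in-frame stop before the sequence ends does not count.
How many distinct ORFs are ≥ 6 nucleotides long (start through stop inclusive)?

Reverse complement (5'→3'): ATGAAGTTTTGATTATATGATATCGCTTCAGGTCTAGTGTACGATATGCGCTAACTAG
Frame +1: CTA GTT AGC GCA TAT CGT ACA CTA GAC CTG AAG CGA TAT CAT ATA ATC AAA ACT TCA — no ATG→stop ORF.
Frame +2: TAG TTA GCG CAT ATC GTA CAC TAG ACC TGA AGC GAT ATC ATA TAA TCA AAA CTT CAT — no ATG→stop ORF.
Frame +3: AGT TAG CGC ATA TCG TAC ACT AGA CCT GAA GCG ATA TCA TAT AAT CAA AAC TTC — no ATG→stop ORF.
Frame -1: ATG AAG TTT TGA TTA TAT GAT ATC GCT TCA GGT CTA GTG TAC GAT ATG CGC TAA CTA — ATG at 1, stop TGA at 10 → 12 nt; ATG at 46, stop TAA at 52 → 9 nt.
Frame -2: TGA AGT TTT GAT TAT ATG ATA TCG CTT CAG GTC TAG TGT ACG ATA TGC GCT AAC TAG — ATG at 17, stop TAG at 35 → 21 nt.
Frame -3: GAA GTT TTG ATT ATA TGA TAT CGC TTC AGG TCT AGT GTA CGA TAT GCG CTA ACT — no ATG→stop ORF.
ORFs ≥ 6 nucleotides: frame -1 1–12 (12 nucleotides), frame -1 46–54 (9 nucleotides), frame -2 17–37 (21 nucleotides). Count = 3.

3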